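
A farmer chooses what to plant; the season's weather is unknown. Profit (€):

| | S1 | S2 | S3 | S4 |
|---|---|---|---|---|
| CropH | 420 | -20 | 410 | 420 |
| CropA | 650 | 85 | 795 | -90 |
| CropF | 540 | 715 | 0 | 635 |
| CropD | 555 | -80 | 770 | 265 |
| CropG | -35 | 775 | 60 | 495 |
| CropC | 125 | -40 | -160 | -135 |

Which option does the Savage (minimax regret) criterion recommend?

CropA

Column bests: S1=650, S2=775, S3=795, S4=635.
CropH regrets: 230, 795, 385, 215 → max 795
CropA regrets: 0, 690, 0, 725 → max 725
CropF regrets: 110, 60, 795, 0 → max 795
CropD regrets: 95, 855, 25, 370 → max 855
CropG regrets: 685, 0, 735, 140 → max 735
CropC regrets: 525, 815, 955, 770 → max 955
Smallest max regret = 725 → CropA.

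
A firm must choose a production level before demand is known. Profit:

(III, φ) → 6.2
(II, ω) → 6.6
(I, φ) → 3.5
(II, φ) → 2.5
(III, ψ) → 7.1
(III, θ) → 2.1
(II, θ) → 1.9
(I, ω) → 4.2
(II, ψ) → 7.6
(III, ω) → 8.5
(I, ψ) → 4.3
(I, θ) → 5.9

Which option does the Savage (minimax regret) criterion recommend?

Column bests: θ=5.9, φ=6.2, ψ=7.6, ω=8.5.
I regrets: 0.0, 2.7, 3.3, 4.3 → max 4.3
II regrets: 4.0, 3.7, 0.0, 1.9 → max 4.0
III regrets: 3.8, 0.0, 0.5, 0.0 → max 3.8
Smallest max regret = 3.8 → III.

III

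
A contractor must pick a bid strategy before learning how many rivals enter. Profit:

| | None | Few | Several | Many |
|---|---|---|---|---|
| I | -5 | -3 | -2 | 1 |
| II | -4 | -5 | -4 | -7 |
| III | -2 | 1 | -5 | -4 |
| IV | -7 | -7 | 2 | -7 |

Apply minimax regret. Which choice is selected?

Column bests: None=-2, Few=1, Several=2, Many=1.
I regrets: 3, 4, 4, 0 → max 4
II regrets: 2, 6, 6, 8 → max 8
III regrets: 0, 0, 7, 5 → max 7
IV regrets: 5, 8, 0, 8 → max 8
Smallest max regret = 4 → I.

I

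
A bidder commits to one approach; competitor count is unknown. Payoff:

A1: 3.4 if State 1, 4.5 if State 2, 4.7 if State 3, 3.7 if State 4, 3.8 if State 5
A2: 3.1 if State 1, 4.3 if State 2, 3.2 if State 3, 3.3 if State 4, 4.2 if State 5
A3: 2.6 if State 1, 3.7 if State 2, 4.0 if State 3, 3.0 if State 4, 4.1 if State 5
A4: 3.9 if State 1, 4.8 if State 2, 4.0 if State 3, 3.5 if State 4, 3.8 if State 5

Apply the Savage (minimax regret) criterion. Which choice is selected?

A1

Column bests: State 1=3.9, State 2=4.8, State 3=4.7, State 4=3.7, State 5=4.2.
A1 regrets: 0.5, 0.3, 0.0, 0.0, 0.4 → max 0.5
A2 regrets: 0.8, 0.5, 1.5, 0.4, 0.0 → max 1.5
A3 regrets: 1.3, 1.1, 0.7, 0.7, 0.1 → max 1.3
A4 regrets: 0.0, 0.0, 0.7, 0.2, 0.4 → max 0.7
Smallest max regret = 0.5 → A1.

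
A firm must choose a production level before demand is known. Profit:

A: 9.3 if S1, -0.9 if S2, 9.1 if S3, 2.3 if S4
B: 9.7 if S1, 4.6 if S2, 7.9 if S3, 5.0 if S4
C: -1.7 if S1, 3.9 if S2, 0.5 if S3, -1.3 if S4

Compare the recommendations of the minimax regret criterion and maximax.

Column bests: S1=9.7, S2=4.6, S3=9.1, S4=5.0.
A regrets: 0.4, 5.5, 0.0, 2.7 → max 5.5
B regrets: 0.0, 0.0, 1.2, 0.0 → max 1.2
C regrets: 11.4, 0.7, 8.6, 6.3 → max 11.4
Smallest max regret = 1.2 → B.
Row maxima: A=9.3, B=9.7, C=3.9
Best best-case = 9.7 → B.

minimax regret → B; maximax → B (agree)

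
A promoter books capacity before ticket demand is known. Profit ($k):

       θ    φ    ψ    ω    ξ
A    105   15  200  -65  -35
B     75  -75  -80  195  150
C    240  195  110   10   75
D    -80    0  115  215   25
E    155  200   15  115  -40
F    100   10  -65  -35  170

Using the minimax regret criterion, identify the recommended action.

C

Column bests: θ=240, φ=200, ψ=200, ω=215, ξ=170.
A regrets: 135, 185, 0, 280, 205 → max 280
B regrets: 165, 275, 280, 20, 20 → max 280
C regrets: 0, 5, 90, 205, 95 → max 205
D regrets: 320, 200, 85, 0, 145 → max 320
E regrets: 85, 0, 185, 100, 210 → max 210
F regrets: 140, 190, 265, 250, 0 → max 265
Smallest max regret = 205 → C.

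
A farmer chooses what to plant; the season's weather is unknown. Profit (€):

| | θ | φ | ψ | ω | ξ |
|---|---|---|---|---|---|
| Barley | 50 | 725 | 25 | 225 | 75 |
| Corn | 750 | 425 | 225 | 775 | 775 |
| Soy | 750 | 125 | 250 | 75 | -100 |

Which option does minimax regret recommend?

Corn

Column bests: θ=750, φ=725, ψ=250, ω=775, ξ=775.
Barley regrets: 700, 0, 225, 550, 700 → max 700
Corn regrets: 0, 300, 25, 0, 0 → max 300
Soy regrets: 0, 600, 0, 700, 875 → max 875
Smallest max regret = 300 → Corn.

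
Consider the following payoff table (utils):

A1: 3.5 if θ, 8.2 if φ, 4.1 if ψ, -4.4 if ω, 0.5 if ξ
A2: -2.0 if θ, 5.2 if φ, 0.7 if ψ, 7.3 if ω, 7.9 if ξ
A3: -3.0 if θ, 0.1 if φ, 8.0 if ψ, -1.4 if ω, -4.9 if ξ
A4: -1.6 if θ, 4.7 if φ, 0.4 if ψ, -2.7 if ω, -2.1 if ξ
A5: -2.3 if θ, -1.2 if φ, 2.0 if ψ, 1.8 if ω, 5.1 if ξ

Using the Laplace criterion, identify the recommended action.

A2

Row averages: A1=2.38, A2=3.82, A3=-0.24, A4=-0.26, A5=1.08
Highest average = 3.82 → A2.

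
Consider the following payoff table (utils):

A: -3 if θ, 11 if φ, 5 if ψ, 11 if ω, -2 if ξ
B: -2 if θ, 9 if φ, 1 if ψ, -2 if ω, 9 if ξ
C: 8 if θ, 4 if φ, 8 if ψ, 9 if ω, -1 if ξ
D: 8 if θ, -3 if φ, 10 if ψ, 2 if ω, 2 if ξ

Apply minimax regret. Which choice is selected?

Column bests: θ=8, φ=11, ψ=10, ω=11, ξ=9.
A regrets: 11, 0, 5, 0, 11 → max 11
B regrets: 10, 2, 9, 13, 0 → max 13
C regrets: 0, 7, 2, 2, 10 → max 10
D regrets: 0, 14, 0, 9, 7 → max 14
Smallest max regret = 10 → C.

C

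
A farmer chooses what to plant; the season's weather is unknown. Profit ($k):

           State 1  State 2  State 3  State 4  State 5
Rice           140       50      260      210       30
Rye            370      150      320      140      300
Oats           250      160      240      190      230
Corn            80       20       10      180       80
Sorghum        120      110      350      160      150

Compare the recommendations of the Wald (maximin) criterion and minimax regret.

maximin → Oats; minimax regret → Rye (disagree)

Row minima: Rice=30, Rye=140, Oats=160, Corn=10, Sorghum=110
Best worst-case = 160 → Oats.
Column bests: State 1=370, State 2=160, State 3=350, State 4=210, State 5=300.
Rice regrets: 230, 110, 90, 0, 270 → max 270
Rye regrets: 0, 10, 30, 70, 0 → max 70
Oats regrets: 120, 0, 110, 20, 70 → max 120
Corn regrets: 290, 140, 340, 30, 220 → max 340
Sorghum regrets: 250, 50, 0, 50, 150 → max 250
Smallest max regret = 70 → Rye.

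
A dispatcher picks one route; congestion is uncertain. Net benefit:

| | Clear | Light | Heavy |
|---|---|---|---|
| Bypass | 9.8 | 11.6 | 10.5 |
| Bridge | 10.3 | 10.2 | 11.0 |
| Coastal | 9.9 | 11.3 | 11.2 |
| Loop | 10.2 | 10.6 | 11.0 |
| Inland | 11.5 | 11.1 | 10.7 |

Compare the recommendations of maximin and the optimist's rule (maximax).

Row minima: Bypass=9.8, Bridge=10.2, Coastal=9.9, Loop=10.2, Inland=10.7
Best worst-case = 10.7 → Inland.
Row maxima: Bypass=11.6, Bridge=11.0, Coastal=11.3, Loop=11.0, Inland=11.5
Best best-case = 11.6 → Bypass.

maximin → Inland; maximax → Bypass (disagree)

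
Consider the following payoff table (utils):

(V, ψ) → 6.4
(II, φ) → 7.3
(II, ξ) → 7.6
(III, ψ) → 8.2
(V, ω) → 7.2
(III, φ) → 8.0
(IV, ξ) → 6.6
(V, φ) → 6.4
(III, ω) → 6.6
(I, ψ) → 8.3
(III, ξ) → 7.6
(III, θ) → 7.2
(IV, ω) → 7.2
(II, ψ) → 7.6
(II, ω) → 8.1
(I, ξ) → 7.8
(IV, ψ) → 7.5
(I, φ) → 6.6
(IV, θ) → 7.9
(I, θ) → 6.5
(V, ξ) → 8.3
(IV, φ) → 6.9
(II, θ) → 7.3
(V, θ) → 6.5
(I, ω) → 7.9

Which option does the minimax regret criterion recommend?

II

Column bests: θ=7.9, φ=8.0, ψ=8.3, ω=8.1, ξ=8.3.
I regrets: 1.4, 1.4, 0.0, 0.2, 0.5 → max 1.4
II regrets: 0.6, 0.7, 0.7, 0.0, 0.7 → max 0.7
III regrets: 0.7, 0.0, 0.1, 1.5, 0.7 → max 1.5
IV regrets: 0.0, 1.1, 0.8, 0.9, 1.7 → max 1.7
V regrets: 1.4, 1.6, 1.9, 0.9, 0.0 → max 1.9
Smallest max regret = 0.7 → II.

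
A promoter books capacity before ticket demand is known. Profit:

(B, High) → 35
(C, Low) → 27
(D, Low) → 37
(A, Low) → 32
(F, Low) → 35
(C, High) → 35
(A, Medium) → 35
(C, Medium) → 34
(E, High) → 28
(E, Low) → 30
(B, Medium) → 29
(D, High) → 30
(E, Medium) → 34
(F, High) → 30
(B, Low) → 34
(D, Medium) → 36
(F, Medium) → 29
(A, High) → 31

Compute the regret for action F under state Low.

2

Best payoff under Low is 37.
Regret = 37 − 35 = 2.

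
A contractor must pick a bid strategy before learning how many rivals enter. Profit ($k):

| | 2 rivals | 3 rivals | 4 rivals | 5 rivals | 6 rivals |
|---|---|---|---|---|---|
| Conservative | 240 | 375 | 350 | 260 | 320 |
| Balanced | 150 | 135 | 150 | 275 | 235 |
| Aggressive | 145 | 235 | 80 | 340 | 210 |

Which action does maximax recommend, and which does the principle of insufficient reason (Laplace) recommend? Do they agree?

maximax → Conservative; laplace → Conservative (agree)

Row maxima: Conservative=375, Balanced=275, Aggressive=340
Best best-case = 375 → Conservative.
Row averages: Conservative=309, Balanced=189, Aggressive=202
Highest average = 309 → Conservative.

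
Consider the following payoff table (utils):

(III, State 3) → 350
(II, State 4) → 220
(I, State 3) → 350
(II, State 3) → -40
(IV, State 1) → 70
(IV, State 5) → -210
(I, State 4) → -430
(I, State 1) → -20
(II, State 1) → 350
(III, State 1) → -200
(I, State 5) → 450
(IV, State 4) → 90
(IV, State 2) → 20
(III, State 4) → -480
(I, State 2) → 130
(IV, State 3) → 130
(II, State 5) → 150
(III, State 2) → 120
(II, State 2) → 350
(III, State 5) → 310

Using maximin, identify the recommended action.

II

Row minima: I=-430, II=-40, III=-480, IV=-210
Best worst-case = -40 → II.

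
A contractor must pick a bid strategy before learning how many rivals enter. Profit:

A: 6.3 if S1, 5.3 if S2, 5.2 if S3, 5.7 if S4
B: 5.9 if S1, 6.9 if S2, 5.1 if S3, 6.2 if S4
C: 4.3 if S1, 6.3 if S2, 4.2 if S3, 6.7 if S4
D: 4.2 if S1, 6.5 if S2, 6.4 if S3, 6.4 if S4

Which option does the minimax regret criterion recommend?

Column bests: S1=6.3, S2=6.9, S3=6.4, S4=6.7.
A regrets: 0.0, 1.6, 1.2, 1.0 → max 1.6
B regrets: 0.4, 0.0, 1.3, 0.5 → max 1.3
C regrets: 2.0, 0.6, 2.2, 0.0 → max 2.2
D regrets: 2.1, 0.4, 0.0, 0.3 → max 2.1
Smallest max regret = 1.3 → B.

B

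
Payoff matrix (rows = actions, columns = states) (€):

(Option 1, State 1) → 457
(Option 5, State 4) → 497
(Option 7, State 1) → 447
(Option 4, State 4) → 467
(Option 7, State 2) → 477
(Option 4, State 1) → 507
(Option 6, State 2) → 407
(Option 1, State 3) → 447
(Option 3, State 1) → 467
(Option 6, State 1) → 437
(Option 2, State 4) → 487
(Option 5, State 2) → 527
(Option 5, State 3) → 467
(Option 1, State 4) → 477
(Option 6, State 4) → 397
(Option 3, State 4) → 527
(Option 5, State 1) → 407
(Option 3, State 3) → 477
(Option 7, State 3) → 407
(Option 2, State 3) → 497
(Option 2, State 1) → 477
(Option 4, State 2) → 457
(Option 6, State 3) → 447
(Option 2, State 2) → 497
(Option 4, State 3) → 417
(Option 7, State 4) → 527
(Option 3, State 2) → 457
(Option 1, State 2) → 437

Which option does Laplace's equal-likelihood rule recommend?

Option 2

Row averages: Option 1=454.5, Option 2=489.5, Option 3=482, Option 4=462, Option 5=474.5, Option 6=422, Option 7=464.5
Highest average = 489.5 → Option 2.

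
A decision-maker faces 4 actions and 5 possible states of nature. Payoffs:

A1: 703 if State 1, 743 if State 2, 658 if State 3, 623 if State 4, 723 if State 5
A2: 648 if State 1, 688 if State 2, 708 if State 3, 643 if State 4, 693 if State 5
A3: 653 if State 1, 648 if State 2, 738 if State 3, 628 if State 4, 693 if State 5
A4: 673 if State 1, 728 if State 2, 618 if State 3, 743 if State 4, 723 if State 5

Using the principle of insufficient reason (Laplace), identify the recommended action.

A4

Row averages: A1=690, A2=676, A3=672, A4=697
Highest average = 697 → A4.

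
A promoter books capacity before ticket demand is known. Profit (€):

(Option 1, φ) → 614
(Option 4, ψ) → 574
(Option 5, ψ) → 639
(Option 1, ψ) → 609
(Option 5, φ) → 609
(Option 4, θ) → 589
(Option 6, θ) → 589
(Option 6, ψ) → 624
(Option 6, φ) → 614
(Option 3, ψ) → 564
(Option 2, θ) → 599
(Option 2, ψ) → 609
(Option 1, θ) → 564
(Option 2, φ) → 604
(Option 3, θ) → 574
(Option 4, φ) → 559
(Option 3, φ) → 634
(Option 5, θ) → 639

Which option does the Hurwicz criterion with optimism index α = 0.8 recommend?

Option 1: 0.8·614 + 0.2·564 = 604
Option 2: 0.8·609 + 0.2·599 = 607
Option 3: 0.8·634 + 0.2·564 = 620
Option 4: 0.8·589 + 0.2·559 = 583
Option 5: 0.8·639 + 0.2·609 = 633
Option 6: 0.8·624 + 0.2·589 = 617
Highest Hurwicz score = 633 → Option 5.

Option 5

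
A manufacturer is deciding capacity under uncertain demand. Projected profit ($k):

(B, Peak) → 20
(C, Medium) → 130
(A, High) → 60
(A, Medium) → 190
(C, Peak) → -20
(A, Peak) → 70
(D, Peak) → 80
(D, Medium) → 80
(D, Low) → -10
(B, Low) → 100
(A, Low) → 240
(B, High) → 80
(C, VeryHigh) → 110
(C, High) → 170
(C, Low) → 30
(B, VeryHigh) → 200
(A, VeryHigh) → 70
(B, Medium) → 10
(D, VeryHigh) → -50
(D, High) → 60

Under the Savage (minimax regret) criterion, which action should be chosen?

Column bests: Low=240, Medium=190, High=170, VeryHigh=200, Peak=80.
A regrets: 0, 0, 110, 130, 10 → max 130
B regrets: 140, 180, 90, 0, 60 → max 180
C regrets: 210, 60, 0, 90, 100 → max 210
D regrets: 250, 110, 110, 250, 0 → max 250
Smallest max regret = 130 → A.

A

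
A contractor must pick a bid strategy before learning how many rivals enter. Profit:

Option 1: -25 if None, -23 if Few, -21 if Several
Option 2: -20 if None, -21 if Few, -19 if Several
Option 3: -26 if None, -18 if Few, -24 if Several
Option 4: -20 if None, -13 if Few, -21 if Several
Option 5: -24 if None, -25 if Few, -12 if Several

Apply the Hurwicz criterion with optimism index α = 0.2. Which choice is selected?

Option 1: 0.2·(-21) + 0.8·(-25) = -24.2
Option 2: 0.2·(-19) + 0.8·(-21) = -20.6
Option 3: 0.2·(-18) + 0.8·(-26) = -24.4
Option 4: 0.2·(-13) + 0.8·(-21) = -19.4
Option 5: 0.2·(-12) + 0.8·(-25) = -22.4
Highest Hurwicz score = -19.4 → Option 4.

Option 4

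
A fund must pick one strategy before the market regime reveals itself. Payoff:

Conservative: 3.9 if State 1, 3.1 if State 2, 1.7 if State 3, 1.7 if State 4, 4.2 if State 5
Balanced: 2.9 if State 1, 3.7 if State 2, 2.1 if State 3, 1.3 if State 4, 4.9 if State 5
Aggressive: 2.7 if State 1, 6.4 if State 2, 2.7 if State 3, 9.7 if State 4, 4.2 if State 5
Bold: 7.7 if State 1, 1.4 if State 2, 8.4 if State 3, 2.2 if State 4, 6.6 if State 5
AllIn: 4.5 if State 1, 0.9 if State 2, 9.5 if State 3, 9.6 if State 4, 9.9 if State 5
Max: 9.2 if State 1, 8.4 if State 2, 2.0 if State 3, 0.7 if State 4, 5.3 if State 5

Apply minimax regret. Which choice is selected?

Aggressive

Column bests: State 1=9.2, State 2=8.4, State 3=9.5, State 4=9.7, State 5=9.9.
Conservative regrets: 5.3, 5.3, 7.8, 8.0, 5.7 → max 8.0
Balanced regrets: 6.3, 4.7, 7.4, 8.4, 5.0 → max 8.4
Aggressive regrets: 6.5, 2.0, 6.8, 0.0, 5.7 → max 6.8
Bold regrets: 1.5, 7.0, 1.1, 7.5, 3.3 → max 7.5
AllIn regrets: 4.7, 7.5, 0.0, 0.1, 0.0 → max 7.5
Max regrets: 0.0, 0.0, 7.5, 9.0, 4.6 → max 9.0
Smallest max regret = 6.8 → Aggressive.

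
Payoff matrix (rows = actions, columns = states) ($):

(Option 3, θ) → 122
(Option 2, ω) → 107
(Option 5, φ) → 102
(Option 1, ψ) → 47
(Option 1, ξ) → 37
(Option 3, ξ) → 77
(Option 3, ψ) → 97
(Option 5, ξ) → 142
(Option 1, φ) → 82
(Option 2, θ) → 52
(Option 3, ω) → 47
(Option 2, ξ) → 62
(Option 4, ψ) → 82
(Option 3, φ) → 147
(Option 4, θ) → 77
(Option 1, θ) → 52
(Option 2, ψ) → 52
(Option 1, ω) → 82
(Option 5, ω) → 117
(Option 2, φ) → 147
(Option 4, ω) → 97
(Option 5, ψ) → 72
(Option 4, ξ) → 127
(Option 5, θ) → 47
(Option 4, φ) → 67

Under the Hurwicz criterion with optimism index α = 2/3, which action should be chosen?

Option 1: 2/3·82 + 1/3·37 = 67
Option 2: 2/3·147 + 1/3·52 = 346/3
Option 3: 2/3·147 + 1/3·47 = 341/3
Option 4: 2/3·127 + 1/3·67 = 107
Option 5: 2/3·142 + 1/3·47 = 331/3
Highest Hurwicz score = 346/3 → Option 2.

Option 2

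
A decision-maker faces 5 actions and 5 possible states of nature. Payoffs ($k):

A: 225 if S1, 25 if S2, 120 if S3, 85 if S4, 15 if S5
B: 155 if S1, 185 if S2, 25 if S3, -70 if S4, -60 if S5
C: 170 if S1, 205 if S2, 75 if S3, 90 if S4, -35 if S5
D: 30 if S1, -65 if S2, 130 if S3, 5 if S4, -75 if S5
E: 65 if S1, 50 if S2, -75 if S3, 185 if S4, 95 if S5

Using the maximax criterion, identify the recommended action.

Row maxima: A=225, B=185, C=205, D=130, E=185
Best best-case = 225 → A.

A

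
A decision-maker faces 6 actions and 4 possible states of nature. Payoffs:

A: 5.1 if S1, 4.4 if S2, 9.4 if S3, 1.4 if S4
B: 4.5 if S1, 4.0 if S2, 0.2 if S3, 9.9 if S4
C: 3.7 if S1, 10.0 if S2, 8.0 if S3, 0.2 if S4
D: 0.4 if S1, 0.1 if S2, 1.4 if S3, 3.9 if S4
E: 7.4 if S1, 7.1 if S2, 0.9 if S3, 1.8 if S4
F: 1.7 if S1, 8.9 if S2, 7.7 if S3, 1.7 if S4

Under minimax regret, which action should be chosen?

Column bests: S1=7.4, S2=10.0, S3=9.4, S4=9.9.
A regrets: 2.3, 5.6, 0.0, 8.5 → max 8.5
B regrets: 2.9, 6.0, 9.2, 0.0 → max 9.2
C regrets: 3.7, 0.0, 1.4, 9.7 → max 9.7
D regrets: 7.0, 9.9, 8.0, 6.0 → max 9.9
E regrets: 0.0, 2.9, 8.5, 8.1 → max 8.5
F regrets: 5.7, 1.1, 1.7, 8.2 → max 8.2
Smallest max regret = 8.2 → F.

F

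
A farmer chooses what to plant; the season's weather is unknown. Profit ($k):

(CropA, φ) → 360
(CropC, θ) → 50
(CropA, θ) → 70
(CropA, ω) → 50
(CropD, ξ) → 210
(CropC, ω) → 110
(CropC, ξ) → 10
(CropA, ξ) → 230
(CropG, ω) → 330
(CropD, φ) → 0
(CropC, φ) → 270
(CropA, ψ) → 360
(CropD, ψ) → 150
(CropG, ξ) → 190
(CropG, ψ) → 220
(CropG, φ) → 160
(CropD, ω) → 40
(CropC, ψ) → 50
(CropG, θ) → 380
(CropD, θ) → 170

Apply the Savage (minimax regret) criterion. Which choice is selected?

Column bests: θ=380, φ=360, ψ=360, ω=330, ξ=230.
CropG regrets: 0, 200, 140, 0, 40 → max 200
CropD regrets: 210, 360, 210, 290, 20 → max 360
CropC regrets: 330, 90, 310, 220, 220 → max 330
CropA regrets: 310, 0, 0, 280, 0 → max 310
Smallest max regret = 200 → CropG.

CropG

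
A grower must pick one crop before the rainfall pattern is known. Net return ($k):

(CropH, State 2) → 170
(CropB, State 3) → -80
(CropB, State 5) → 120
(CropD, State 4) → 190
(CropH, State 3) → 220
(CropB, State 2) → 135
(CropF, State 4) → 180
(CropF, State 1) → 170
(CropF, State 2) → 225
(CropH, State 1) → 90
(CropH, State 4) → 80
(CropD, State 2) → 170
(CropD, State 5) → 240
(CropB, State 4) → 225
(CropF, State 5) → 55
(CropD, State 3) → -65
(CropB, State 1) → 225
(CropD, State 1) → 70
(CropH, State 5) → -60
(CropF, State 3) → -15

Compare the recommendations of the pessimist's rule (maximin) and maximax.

maximin → CropF; maximax → CropD (disagree)

Row minima: CropH=-60, CropD=-65, CropF=-15, CropB=-80
Best worst-case = -15 → CropF.
Row maxima: CropH=220, CropD=240, CropF=225, CropB=225
Best best-case = 240 → CropD.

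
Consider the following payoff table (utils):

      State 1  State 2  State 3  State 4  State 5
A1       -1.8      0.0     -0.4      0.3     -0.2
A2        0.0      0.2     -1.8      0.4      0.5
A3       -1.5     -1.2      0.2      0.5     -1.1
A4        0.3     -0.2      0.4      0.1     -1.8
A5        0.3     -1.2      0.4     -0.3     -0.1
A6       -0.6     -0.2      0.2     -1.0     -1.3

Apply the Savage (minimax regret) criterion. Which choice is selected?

A5

Column bests: State 1=0.3, State 2=0.2, State 3=0.4, State 4=0.5, State 5=0.5.
A1 regrets: 2.1, 0.2, 0.8, 0.2, 0.7 → max 2.1
A2 regrets: 0.3, 0.0, 2.2, 0.1, 0.0 → max 2.2
A3 regrets: 1.8, 1.4, 0.2, 0.0, 1.6 → max 1.8
A4 regrets: 0.0, 0.4, 0.0, 0.4, 2.3 → max 2.3
A5 regrets: 0.0, 1.4, 0.0, 0.8, 0.6 → max 1.4
A6 regrets: 0.9, 0.4, 0.2, 1.5, 1.8 → max 1.8
Smallest max regret = 1.4 → A5.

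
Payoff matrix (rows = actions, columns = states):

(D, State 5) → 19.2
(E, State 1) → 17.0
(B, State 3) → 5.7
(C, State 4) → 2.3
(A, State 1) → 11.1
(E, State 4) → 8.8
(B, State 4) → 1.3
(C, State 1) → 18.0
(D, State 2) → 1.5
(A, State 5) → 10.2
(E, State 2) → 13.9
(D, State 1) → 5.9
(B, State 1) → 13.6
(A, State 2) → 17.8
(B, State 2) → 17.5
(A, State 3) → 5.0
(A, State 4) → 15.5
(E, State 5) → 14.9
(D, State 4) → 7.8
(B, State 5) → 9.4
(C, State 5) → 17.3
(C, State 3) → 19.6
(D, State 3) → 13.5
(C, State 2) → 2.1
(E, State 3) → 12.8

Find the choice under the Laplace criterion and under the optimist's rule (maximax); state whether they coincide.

Row averages: A=11.92, B=9.5, C=11.86, D=9.58, E=13.48
Highest average = 13.48 → E.
Row maxima: A=17.8, B=17.5, C=19.6, D=19.2, E=17.0
Best best-case = 19.6 → C.

laplace → E; maximax → C (disagree)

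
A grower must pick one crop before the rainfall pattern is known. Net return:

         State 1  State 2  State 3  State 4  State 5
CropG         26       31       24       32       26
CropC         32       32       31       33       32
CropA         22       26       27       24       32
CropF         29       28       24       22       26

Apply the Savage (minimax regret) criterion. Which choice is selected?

Column bests: State 1=32, State 2=32, State 3=31, State 4=33, State 5=32.
CropG regrets: 6, 1, 7, 1, 6 → max 7
CropC regrets: 0, 0, 0, 0, 0 → max 0
CropA regrets: 10, 6, 4, 9, 0 → max 10
CropF regrets: 3, 4, 7, 11, 6 → max 11
Smallest max regret = 0 → CropC.

CropC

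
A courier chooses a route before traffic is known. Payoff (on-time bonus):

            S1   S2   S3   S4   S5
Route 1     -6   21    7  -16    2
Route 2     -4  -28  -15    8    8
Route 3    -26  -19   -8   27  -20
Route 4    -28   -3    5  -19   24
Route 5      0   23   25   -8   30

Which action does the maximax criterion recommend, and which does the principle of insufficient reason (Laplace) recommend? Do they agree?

maximax → Route 5; laplace → Route 5 (agree)

Row maxima: Route 1=21, Route 2=8, Route 3=27, Route 4=24, Route 5=30
Best best-case = 30 → Route 5.
Row averages: Route 1=1.6, Route 2=-6.2, Route 3=-9.2, Route 4=-4.2, Route 5=14
Highest average = 14 → Route 5.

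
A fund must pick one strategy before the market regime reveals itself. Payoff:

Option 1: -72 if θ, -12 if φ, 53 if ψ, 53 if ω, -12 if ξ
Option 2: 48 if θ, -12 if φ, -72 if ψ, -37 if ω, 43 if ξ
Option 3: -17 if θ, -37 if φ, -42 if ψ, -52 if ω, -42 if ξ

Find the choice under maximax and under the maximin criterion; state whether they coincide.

Row maxima: Option 1=53, Option 2=48, Option 3=-17
Best best-case = 53 → Option 1.
Row minima: Option 1=-72, Option 2=-72, Option 3=-52
Best worst-case = -52 → Option 3.

maximax → Option 1; maximin → Option 3 (disagree)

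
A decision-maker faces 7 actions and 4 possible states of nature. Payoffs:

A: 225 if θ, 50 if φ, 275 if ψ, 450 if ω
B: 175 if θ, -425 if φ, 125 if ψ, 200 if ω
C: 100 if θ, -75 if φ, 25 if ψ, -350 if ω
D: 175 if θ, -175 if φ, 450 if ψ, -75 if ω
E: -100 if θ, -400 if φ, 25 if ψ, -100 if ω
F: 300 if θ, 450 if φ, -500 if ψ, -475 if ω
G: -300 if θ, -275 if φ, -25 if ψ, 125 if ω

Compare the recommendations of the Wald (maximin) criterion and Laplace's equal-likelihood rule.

Row minima: A=50, B=-425, C=-350, D=-175, E=-400, F=-500, G=-300
Best worst-case = 50 → A.
Row averages: A=250, B=18.75, C=-75, D=93.75, E=-143.75, F=-56.25, G=-118.75
Highest average = 250 → A.

maximin → A; laplace → A (agree)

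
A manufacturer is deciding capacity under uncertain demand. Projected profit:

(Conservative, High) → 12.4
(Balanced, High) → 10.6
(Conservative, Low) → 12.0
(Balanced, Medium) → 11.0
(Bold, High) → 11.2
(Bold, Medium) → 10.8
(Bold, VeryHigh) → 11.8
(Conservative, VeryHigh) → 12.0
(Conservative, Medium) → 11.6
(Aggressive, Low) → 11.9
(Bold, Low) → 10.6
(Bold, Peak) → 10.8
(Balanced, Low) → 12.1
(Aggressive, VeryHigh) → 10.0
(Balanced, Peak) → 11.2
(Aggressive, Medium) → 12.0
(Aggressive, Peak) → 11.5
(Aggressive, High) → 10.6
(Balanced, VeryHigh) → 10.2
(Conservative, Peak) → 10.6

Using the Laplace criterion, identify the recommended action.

Conservative

Row averages: Conservative=11.72, Balanced=11.02, Aggressive=11.2, Bold=11.04
Highest average = 11.72 → Conservative.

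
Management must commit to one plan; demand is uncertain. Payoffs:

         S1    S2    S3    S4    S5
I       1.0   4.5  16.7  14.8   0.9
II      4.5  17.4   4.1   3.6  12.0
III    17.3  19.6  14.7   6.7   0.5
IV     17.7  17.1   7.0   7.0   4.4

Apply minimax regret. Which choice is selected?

Column bests: S1=17.7, S2=19.6, S3=16.7, S4=14.8, S5=12.0.
I regrets: 16.7, 15.1, 0.0, 0.0, 11.1 → max 16.7
II regrets: 13.2, 2.2, 12.6, 11.2, 0.0 → max 13.2
III regrets: 0.4, 0.0, 2.0, 8.1, 11.5 → max 11.5
IV regrets: 0.0, 2.5, 9.7, 7.8, 7.6 → max 9.7
Smallest max regret = 9.7 → IV.

IV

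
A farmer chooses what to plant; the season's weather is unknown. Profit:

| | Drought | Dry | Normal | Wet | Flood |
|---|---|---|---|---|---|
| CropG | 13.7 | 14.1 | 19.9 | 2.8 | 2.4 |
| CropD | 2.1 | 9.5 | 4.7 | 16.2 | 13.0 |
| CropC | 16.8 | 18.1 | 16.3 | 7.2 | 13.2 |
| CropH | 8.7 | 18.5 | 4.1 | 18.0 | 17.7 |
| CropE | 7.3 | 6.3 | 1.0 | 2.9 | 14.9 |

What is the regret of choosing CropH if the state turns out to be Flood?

Best payoff under Flood is 17.7.
Regret = 17.7 − 17.7 = 0.0.

0.0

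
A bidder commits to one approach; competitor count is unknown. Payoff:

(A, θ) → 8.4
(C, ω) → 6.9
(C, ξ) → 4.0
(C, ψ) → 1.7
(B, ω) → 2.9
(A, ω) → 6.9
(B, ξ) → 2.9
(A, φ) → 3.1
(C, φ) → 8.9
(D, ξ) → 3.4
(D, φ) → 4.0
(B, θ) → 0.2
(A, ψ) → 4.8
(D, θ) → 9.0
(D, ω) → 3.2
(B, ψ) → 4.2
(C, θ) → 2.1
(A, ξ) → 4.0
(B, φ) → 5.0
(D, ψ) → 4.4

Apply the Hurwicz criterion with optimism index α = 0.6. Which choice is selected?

D

A: 0.6·8.4 + 0.4·3.1 = 6.28
B: 0.6·5.0 + 0.4·0.2 = 3.08
C: 0.6·8.9 + 0.4·1.7 = 6.02
D: 0.6·9.0 + 0.4·3.2 = 6.68
Highest Hurwicz score = 6.68 → D.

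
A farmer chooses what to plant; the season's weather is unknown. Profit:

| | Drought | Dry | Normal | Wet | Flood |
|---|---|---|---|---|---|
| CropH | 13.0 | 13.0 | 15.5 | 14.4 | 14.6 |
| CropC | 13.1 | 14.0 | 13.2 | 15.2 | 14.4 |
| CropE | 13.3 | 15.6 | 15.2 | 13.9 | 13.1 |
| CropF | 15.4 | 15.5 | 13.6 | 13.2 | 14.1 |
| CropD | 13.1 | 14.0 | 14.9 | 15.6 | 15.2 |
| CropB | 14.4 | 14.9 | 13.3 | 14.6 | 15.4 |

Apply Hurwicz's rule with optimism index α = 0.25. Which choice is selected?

CropB

CropH: 0.25·15.5 + 0.75·13.0 = 13.625
CropC: 0.25·15.2 + 0.75·13.1 = 13.625
CropE: 0.25·15.6 + 0.75·13.1 = 13.725
CropF: 0.25·15.5 + 0.75·13.2 = 13.775
CropD: 0.25·15.6 + 0.75·13.1 = 13.725
CropB: 0.25·15.4 + 0.75·13.3 = 13.825
Highest Hurwicz score = 13.825 → CropB.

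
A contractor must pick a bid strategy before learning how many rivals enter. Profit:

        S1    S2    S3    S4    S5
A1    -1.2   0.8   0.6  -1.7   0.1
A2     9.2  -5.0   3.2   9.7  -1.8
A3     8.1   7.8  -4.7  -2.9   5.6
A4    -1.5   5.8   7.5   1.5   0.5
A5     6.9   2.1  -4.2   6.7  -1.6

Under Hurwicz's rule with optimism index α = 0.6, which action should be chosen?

A4

A1: 0.6·0.8 + 0.4·(-1.7) = -0.2
A2: 0.6·9.7 + 0.4·(-5.0) = 3.82
A3: 0.6·8.1 + 0.4·(-4.7) = 2.98
A4: 0.6·7.5 + 0.4·(-1.5) = 3.9
A5: 0.6·6.9 + 0.4·(-4.2) = 2.46
Highest Hurwicz score = 3.9 → A4.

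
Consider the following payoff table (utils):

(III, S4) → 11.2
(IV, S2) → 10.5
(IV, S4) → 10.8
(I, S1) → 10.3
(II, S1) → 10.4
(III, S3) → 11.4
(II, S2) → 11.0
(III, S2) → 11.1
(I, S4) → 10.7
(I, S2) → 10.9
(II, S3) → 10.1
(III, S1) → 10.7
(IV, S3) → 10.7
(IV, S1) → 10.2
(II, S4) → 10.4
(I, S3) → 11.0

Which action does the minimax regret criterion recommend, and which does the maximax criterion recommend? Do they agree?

Column bests: S1=10.7, S2=11.1, S3=11.4, S4=11.2.
I regrets: 0.4, 0.2, 0.4, 0.5 → max 0.5
II regrets: 0.3, 0.1, 1.3, 0.8 → max 1.3
III regrets: 0.0, 0.0, 0.0, 0.0 → max 0.0
IV regrets: 0.5, 0.6, 0.7, 0.4 → max 0.7
Smallest max regret = 0.0 → III.
Row maxima: I=11.0, II=11.0, III=11.4, IV=10.8
Best best-case = 11.4 → III.

minimax regret → III; maximax → III (agree)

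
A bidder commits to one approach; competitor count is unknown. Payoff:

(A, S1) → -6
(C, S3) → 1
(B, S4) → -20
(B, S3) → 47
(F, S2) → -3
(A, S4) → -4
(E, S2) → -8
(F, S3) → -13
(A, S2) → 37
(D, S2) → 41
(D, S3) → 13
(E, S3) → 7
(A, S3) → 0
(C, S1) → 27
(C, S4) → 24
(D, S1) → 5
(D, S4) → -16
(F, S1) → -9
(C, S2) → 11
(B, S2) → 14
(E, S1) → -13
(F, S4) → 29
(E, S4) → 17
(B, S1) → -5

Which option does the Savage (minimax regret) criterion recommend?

Column bests: S1=27, S2=41, S3=47, S4=29.
A regrets: 33, 4, 47, 33 → max 47
B regrets: 32, 27, 0, 49 → max 49
C regrets: 0, 30, 46, 5 → max 46
D regrets: 22, 0, 34, 45 → max 45
E regrets: 40, 49, 40, 12 → max 49
F regrets: 36, 44, 60, 0 → max 60
Smallest max regret = 45 → D.

D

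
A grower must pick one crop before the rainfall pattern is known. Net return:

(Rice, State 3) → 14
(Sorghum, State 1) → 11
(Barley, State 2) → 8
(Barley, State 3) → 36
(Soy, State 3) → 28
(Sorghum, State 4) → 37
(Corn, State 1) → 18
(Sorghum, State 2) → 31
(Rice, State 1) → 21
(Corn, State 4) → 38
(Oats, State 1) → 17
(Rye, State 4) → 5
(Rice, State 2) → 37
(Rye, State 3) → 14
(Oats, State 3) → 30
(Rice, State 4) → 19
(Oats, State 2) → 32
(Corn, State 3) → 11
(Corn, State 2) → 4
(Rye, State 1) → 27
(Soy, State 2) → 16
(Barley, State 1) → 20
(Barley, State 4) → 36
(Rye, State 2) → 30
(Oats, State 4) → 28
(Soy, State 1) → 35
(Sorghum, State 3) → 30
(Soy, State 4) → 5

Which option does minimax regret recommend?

Column bests: State 1=35, State 2=37, State 3=36, State 4=38.
Soy regrets: 0, 21, 8, 33 → max 33
Rye regrets: 8, 7, 22, 33 → max 33
Barley regrets: 15, 29, 0, 2 → max 29
Corn regrets: 17, 33, 25, 0 → max 33
Sorghum regrets: 24, 6, 6, 1 → max 24
Rice regrets: 14, 0, 22, 19 → max 22
Oats regrets: 18, 5, 6, 10 → max 18
Smallest max regret = 18 → Oats.

Oats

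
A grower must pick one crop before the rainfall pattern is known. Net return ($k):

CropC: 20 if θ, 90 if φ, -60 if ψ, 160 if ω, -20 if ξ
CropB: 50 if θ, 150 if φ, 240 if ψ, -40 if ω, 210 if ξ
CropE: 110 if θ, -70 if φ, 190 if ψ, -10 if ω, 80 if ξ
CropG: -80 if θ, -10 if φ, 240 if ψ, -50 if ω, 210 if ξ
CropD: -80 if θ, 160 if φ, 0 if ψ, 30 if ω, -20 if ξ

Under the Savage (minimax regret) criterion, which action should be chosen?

CropB

Column bests: θ=110, φ=160, ψ=240, ω=160, ξ=210.
CropC regrets: 90, 70, 300, 0, 230 → max 300
CropB regrets: 60, 10, 0, 200, 0 → max 200
CropE regrets: 0, 230, 50, 170, 130 → max 230
CropG regrets: 190, 170, 0, 210, 0 → max 210
CropD regrets: 190, 0, 240, 130, 230 → max 240
Smallest max regret = 200 → CropB.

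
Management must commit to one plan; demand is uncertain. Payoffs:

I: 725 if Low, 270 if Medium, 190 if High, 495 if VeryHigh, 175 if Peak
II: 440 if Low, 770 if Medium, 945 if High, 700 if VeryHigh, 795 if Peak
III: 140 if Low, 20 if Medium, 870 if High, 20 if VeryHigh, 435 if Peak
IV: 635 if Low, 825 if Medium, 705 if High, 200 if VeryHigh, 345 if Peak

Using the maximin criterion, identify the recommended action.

Row minima: I=175, II=440, III=20, IV=200
Best worst-case = 440 → II.

II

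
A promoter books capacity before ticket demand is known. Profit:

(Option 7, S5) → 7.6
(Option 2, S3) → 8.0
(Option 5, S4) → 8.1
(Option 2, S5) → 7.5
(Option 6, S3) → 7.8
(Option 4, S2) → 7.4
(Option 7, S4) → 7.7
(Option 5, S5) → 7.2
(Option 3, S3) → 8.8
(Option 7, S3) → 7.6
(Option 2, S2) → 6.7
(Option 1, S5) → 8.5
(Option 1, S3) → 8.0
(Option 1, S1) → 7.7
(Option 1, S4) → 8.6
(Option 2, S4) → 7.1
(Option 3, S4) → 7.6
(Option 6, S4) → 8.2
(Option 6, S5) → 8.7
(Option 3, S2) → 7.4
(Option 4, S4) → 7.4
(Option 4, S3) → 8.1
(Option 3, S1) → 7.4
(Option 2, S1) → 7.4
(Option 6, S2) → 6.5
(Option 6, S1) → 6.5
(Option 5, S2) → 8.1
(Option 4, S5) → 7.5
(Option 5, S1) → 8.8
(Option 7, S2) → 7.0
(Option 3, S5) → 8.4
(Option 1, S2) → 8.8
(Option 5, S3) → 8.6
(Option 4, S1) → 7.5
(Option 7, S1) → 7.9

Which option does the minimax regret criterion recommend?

Option 1

Column bests: S1=8.8, S2=8.8, S3=8.8, S4=8.6, S5=8.7.
Option 1 regrets: 1.1, 0.0, 0.8, 0.0, 0.2 → max 1.1
Option 2 regrets: 1.4, 2.1, 0.8, 1.5, 1.2 → max 2.1
Option 3 regrets: 1.4, 1.4, 0.0, 1.0, 0.3 → max 1.4
Option 4 regrets: 1.3, 1.4, 0.7, 1.2, 1.2 → max 1.4
Option 5 regrets: 0.0, 0.7, 0.2, 0.5, 1.5 → max 1.5
Option 6 regrets: 2.3, 2.3, 1.0, 0.4, 0.0 → max 2.3
Option 7 regrets: 0.9, 1.8, 1.2, 0.9, 1.1 → max 1.8
Smallest max regret = 1.1 → Option 1.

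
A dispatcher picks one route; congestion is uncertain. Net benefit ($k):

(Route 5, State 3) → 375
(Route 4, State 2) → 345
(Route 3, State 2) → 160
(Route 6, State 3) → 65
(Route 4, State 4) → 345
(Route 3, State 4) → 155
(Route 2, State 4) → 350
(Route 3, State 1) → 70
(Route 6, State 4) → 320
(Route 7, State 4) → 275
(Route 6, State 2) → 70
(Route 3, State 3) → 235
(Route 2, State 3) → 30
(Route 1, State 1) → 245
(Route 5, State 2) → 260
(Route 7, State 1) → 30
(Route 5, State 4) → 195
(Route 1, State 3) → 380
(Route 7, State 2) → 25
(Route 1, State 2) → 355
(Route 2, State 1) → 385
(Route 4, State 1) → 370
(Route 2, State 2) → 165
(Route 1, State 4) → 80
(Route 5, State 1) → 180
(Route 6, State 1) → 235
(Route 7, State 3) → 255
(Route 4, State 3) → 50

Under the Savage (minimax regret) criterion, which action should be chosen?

Route 5

Column bests: State 1=385, State 2=355, State 3=380, State 4=350.
Route 1 regrets: 140, 0, 0, 270 → max 270
Route 2 regrets: 0, 190, 350, 0 → max 350
Route 3 regrets: 315, 195, 145, 195 → max 315
Route 4 regrets: 15, 10, 330, 5 → max 330
Route 5 regrets: 205, 95, 5, 155 → max 205
Route 6 regrets: 150, 285, 315, 30 → max 315
Route 7 regrets: 355, 330, 125, 75 → max 355
Smallest max regret = 205 → Route 5.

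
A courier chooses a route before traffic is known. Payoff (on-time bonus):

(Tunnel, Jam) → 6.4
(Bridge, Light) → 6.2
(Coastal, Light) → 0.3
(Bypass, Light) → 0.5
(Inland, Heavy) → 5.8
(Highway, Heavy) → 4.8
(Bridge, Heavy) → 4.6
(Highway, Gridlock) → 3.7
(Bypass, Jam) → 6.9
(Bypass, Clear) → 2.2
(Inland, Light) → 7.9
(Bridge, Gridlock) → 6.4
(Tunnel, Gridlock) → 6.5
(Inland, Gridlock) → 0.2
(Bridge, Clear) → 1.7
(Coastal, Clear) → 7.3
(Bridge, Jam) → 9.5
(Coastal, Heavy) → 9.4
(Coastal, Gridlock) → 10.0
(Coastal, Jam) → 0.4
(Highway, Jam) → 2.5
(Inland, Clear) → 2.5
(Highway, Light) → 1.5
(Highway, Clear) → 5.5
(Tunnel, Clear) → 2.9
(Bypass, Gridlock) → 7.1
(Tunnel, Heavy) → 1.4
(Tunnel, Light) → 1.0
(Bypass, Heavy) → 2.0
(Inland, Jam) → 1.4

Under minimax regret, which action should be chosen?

Bridge

Column bests: Clear=7.3, Light=7.9, Heavy=9.4, Jam=9.5, Gridlock=10.0.
Bypass regrets: 5.1, 7.4, 7.4, 2.6, 2.9 → max 7.4
Tunnel regrets: 4.4, 6.9, 8.0, 3.1, 3.5 → max 8.0
Coastal regrets: 0.0, 7.6, 0.0, 9.1, 0.0 → max 9.1
Highway regrets: 1.8, 6.4, 4.6, 7.0, 6.3 → max 7.0
Bridge regrets: 5.6, 1.7, 4.8, 0.0, 3.6 → max 5.6
Inland regrets: 4.8, 0.0, 3.6, 8.1, 9.8 → max 9.8
Smallest max regret = 5.6 → Bridge.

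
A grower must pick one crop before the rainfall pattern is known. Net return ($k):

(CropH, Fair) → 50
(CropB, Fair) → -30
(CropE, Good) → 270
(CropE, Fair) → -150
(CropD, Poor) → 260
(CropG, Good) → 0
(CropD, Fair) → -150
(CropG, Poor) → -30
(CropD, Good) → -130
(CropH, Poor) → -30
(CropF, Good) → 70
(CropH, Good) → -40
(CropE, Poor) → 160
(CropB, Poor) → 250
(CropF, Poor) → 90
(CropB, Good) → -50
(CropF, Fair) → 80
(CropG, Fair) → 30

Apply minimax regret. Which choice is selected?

Column bests: Poor=260, Fair=80, Good=270.
CropG regrets: 290, 50, 270 → max 290
CropE regrets: 100, 230, 0 → max 230
CropF regrets: 170, 0, 200 → max 200
CropH regrets: 290, 30, 310 → max 310
CropD regrets: 0, 230, 400 → max 400
CropB regrets: 10, 110, 320 → max 320
Smallest max regret = 200 → CropF.

CropF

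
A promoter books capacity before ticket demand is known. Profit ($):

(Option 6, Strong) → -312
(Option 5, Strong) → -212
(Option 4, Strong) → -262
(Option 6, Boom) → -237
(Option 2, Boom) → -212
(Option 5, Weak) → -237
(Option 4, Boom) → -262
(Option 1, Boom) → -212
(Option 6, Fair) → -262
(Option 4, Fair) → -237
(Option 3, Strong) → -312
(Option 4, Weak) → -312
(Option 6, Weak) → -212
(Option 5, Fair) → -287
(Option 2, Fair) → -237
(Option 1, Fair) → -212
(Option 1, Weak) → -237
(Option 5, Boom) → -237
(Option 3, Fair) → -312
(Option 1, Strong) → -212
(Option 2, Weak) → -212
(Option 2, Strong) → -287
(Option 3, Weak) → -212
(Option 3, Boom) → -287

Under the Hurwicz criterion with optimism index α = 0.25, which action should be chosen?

Option 1: 0.25·(-212) + 0.75·(-237) = -230.75
Option 2: 0.25·(-212) + 0.75·(-287) = -268.25
Option 3: 0.25·(-212) + 0.75·(-312) = -287
Option 4: 0.25·(-237) + 0.75·(-312) = -293.25
Option 5: 0.25·(-212) + 0.75·(-287) = -268.25
Option 6: 0.25·(-212) + 0.75·(-312) = -287
Highest Hurwicz score = -230.75 → Option 1.

Option 1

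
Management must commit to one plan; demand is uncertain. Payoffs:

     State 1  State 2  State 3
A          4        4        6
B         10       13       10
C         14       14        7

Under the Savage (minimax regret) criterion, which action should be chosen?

C

Column bests: State 1=14, State 2=14, State 3=10.
A regrets: 10, 10, 4 → max 10
B regrets: 4, 1, 0 → max 4
C regrets: 0, 0, 3 → max 3
Smallest max regret = 3 → C.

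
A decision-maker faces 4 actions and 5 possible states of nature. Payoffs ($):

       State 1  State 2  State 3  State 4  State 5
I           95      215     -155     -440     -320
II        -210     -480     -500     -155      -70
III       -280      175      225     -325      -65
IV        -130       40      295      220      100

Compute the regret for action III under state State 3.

70

Best payoff under State 3 is 295.
Regret = 295 − 225 = 70.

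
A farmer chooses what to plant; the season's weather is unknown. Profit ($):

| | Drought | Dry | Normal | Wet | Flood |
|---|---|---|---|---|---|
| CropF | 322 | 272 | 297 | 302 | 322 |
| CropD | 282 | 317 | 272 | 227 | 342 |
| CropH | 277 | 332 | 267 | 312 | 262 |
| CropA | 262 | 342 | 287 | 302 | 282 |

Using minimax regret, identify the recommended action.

CropA

Column bests: Drought=322, Dry=342, Normal=297, Wet=312, Flood=342.
CropF regrets: 0, 70, 0, 10, 20 → max 70
CropD regrets: 40, 25, 25, 85, 0 → max 85
CropH regrets: 45, 10, 30, 0, 80 → max 80
CropA regrets: 60, 0, 10, 10, 60 → max 60
Smallest max regret = 60 → CropA.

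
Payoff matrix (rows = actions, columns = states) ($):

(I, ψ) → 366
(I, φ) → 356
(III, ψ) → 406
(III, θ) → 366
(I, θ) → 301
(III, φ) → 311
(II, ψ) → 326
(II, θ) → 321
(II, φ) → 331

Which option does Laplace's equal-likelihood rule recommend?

III

Row averages: I=341, II=326, III=361
Highest average = 361 → III.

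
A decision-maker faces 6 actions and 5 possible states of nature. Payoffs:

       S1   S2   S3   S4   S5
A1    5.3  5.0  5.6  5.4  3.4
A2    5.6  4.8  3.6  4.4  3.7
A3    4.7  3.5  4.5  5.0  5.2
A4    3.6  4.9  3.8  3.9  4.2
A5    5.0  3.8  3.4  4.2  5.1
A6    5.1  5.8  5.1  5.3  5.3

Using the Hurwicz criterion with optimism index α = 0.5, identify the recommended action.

A6

A1: 0.5·5.6 + 0.5·3.4 = 4.5
A2: 0.5·5.6 + 0.5·3.6 = 4.6
A3: 0.5·5.2 + 0.5·3.5 = 4.35
A4: 0.5·4.9 + 0.5·3.6 = 4.25
A5: 0.5·5.1 + 0.5·3.4 = 4.25
A6: 0.5·5.8 + 0.5·5.1 = 5.45
Highest Hurwicz score = 5.45 → A6.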